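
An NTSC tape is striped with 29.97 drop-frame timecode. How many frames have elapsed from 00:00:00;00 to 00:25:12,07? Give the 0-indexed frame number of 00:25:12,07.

Complete 10-minute blocks: 2, each 17982 frames → 35964.
Remaining 5 whole minutes in the current block: 1800 + 4 × 1798 = 8992 frames.
Within the current minute: 12 × 30 + 7 − 2 = 365 (labels ;00/;01 skipped at this minute). Total = 35964 + 8992 + 365 = 45321.

45321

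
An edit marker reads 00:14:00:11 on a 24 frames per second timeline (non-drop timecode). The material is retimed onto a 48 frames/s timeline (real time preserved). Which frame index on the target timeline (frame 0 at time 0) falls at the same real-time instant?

frame 40342

Source frame index: (0×3600 + 14×60 + 0) × 24 + 11 = 20171.
Real time: 20171 / (24) = 20171/24 s.
Target frame: (20171/24) × (48) = 40342.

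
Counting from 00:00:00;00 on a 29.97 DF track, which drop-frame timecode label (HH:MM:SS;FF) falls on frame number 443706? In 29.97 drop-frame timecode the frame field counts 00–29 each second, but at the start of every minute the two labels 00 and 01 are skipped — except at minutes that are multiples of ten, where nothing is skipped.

Ten DF minutes hold 17982 frames, so frame 443706 lies in block 24 (frames 431568–449549) with 12138 frames into that block.
The block's first minute is 1800 frames and the rest 1798 each; 12138 frames reaches minute 6, so 24 × 18 + 6 × 2 = 444 labels have been skipped so far.
Adding those back, label number 443706 + 444 = 444150 at 30 labels/s is 14805 s + 0 f = 4 h 6 min 45 s frame 0, i.e. 04:06:45;00.

04:06:45;00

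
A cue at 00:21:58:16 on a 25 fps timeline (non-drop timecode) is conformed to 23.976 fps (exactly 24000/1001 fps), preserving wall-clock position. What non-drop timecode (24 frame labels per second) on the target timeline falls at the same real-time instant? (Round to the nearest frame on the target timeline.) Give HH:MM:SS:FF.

Source frame index: (0×3600 + 21×60 + 58) × 25 + 16 = 32966.
Real time: 32966 / (25) = 32966/25 s.
Target frame: (32966/25) × (24000/1001) = 31647360/1001 ≈ 31615.744 → 31616.
At 24 labels/s: frame 31616 → 00:21:57:08.

00:21:57:08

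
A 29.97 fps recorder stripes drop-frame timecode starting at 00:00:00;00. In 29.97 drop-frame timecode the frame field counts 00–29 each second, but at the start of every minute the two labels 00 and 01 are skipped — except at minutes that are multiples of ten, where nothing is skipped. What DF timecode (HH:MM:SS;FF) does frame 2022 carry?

Each 10-minute DF block holds 10 × 60 × 30 − 9 × 2 = 17982 frames. 2022 ÷ 17982 → 0 full blocks, remainder 2022.
Within the partial block the first minute is 1800 frames and each further minute 1798, so 1 further minute boundary passed. Total skipped labels = 18 × 0 + 2 × 1 = 2.
Non-drop label index = 2022 + 2 = 2024; at 30 labels/s that is 00:01:07:14, i.e. DF 00:01:07;14.

00:01:07;14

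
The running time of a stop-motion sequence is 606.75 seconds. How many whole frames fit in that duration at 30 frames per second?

18202 frames

Frames = 606.75 × 30 = 36405/2 ≈ 18202.5000.
Complete frames: 18202.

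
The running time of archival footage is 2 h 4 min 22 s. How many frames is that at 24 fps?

179088 frames

2 h 4 min 22 s = 7462 s.
Frames = 7462 × 24 = 179088.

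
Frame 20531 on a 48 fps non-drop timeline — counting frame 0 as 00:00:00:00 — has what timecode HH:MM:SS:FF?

00:07:07:35

20531 ÷ 48 = 427 full seconds, remainder 35 frames.
427 s = 0 h 7 min 7 s.
Timecode: 00:07:07:35.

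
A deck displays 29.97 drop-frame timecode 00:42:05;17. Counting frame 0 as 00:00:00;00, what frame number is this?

Complete 10-minute blocks: 4, each 17982 frames → 71928.
Remaining 2 whole minutes in the current block: 1800 + 1 × 1798 = 3598 frames.
Within the current minute: 5 × 30 + 17 − 2 = 165 (labels ;00/;01 skipped at this minute). Total = 71928 + 3598 + 165 = 75691.

75691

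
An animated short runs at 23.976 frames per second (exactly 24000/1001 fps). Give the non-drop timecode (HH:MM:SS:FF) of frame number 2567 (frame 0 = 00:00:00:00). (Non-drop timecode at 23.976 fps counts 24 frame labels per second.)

2567 ÷ 24 = 106 full seconds, remainder 23 frames.
106 s = 0 h 1 min 46 s.
Timecode: 00:01:46:23.

00:01:46:23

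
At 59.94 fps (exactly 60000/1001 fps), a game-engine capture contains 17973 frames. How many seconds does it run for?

Running time = 17973 / (60000/1001) = 299.84955 s.

299.84955 seconds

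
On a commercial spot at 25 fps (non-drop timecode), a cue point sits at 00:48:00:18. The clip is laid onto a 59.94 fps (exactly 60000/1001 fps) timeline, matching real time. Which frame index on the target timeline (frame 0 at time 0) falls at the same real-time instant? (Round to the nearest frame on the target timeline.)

Source frame index: (0×3600 + 48×60 + 0) × 25 + 18 = 72018.
Real time: 72018 / (25) = 72018/25 s.
Target frame: (72018/25) × (60000/1001) = 172843200/1001 ≈ 172670.529 → 172671.

frame 172671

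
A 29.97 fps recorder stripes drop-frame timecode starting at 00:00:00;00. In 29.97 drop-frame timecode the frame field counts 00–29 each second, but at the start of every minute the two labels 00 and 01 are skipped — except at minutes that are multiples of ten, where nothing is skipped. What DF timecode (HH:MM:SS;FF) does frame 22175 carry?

Ten DF minutes hold 17982 frames, so frame 22175 lies in block 1 (frames 17982–35963) with 4193 frames into that block.
The block's first minute is 1800 frames and the rest 1798 each; 4193 frames reaches minute 2, so 1 × 18 + 2 × 2 = 22 labels have been skipped so far.
Adding those back, label number 22175 + 22 = 22197 at 30 labels/s is 739 s + 27 f = 0 h 12 min 19 s frame 27, i.e. 00:12:19;27.

00:12:19;27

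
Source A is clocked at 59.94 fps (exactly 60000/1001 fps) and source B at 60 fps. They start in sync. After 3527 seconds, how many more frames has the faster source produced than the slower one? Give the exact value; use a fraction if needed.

211620/1001 frames

A emits 60000/1001 × 3527 = 211620000/1001 frames; B emits 60 × 3527 = 211620.
Difference = 211620/1001 frames (≈ 211.4086); B is ahead of A.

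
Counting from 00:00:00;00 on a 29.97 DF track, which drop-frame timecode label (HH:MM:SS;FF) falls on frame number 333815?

Each 10-minute DF block holds 10 × 60 × 30 − 9 × 2 = 17982 frames. 333815 ÷ 17982 → 18 full blocks, remainder 10139.
Within the partial block the first minute is 1800 frames and each further minute 1798, so 5 further minute boundaries passed. Total skipped labels = 18 × 18 + 2 × 5 = 334.
Non-drop label index = 333815 + 334 = 334149; at 30 labels/s that is 03:05:38:09, i.e. DF 03:05:38;09.

03:05:38;09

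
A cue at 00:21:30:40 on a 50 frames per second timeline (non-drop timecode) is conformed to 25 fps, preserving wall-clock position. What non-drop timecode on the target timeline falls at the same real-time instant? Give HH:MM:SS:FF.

Source frame index: (0×3600 + 21×60 + 30) × 50 + 40 = 64540.
Real time: 64540 / (50) = 6454/5 s.
Target frame: (6454/5) × (25) = 32270.
At 25 labels/s: frame 32270 → 00:21:30:20.

00:21:30:20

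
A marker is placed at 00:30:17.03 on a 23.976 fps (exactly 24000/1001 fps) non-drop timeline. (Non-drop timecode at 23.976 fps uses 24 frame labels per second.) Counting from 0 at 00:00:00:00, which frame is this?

Total seconds to the label: (0 × 3600 + 30 × 60 + 17) = 1817.
Frame index = 1817 × 24 + 3 = 43611.

43611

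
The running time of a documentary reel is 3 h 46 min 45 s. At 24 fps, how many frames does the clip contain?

3 h 46 min 45 s = 13605 s.
Frames = 13605 × 24 = 326520.

326520 frames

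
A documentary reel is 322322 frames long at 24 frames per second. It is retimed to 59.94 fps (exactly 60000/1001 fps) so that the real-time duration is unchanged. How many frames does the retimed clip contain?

805000 frames

Target frames = source frames × (target rate / source rate) = 322322 × (60000/1001)/(24) = 322322 × 2500/1001 = 805000.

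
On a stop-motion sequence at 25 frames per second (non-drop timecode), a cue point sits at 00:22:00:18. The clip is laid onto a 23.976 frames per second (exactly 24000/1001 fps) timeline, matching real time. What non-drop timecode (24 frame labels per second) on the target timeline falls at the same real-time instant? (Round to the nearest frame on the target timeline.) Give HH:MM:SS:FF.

00:21:59:10

Source frame index: (0×3600 + 22×60 + 0) × 25 + 18 = 33018.
Real time: 33018 / (25) = 33018/25 s.
Target frame: (33018/25) × (24000/1001) = 31697280/1001 ≈ 31665.614 → 31666.
At 24 labels/s: frame 31666 → 00:21:59:10.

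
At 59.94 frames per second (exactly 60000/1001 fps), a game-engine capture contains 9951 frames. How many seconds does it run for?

166.01585 seconds

Running time = 9951 / (60000/1001) = 166.01585 s.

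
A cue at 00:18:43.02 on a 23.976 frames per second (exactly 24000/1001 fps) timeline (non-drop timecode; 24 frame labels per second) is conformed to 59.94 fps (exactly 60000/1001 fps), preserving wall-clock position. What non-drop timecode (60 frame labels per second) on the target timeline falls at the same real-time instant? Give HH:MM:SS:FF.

00:18:43:05

Source frame index: (0×3600 + 18×60 + 43) × 24 + 2 = 26954.
Real time: 26954 / (24000/1001) = 13490477/12000 s.
Target frame: (13490477/12000) × (60000/1001) = 67385.
At 60 labels/s: frame 67385 → 00:18:43:05.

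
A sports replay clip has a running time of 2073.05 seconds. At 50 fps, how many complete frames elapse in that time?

103652 frames

Frames = 2073.05 × 50 = 207305/2 ≈ 103652.5000.
Complete frames: 103652.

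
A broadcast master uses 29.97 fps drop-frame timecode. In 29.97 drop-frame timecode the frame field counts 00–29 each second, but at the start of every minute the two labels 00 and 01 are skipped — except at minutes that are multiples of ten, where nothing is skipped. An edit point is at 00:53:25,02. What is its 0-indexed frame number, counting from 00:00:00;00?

Complete 10-minute blocks: 5, each 17982 frames → 89910.
Remaining 3 whole minutes in the current block: 1800 + 2 × 1798 = 5396 frames.
Within the current minute: 25 × 30 + 2 − 2 = 750 (labels ;00/;01 skipped at this minute). Total = 89910 + 5396 + 750 = 96056.

96056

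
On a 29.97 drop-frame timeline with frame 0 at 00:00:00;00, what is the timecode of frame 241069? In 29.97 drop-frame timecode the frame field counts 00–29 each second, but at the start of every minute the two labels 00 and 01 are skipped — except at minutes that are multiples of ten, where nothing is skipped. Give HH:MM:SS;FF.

Ten DF minutes hold 17982 frames, so frame 241069 lies in block 13 (frames 233766–251747) with 7303 frames into that block.
The block's first minute is 1800 frames and the rest 1798 each; 7303 frames reaches minute 4, so 13 × 18 + 4 × 2 = 242 labels have been skipped so far.
Adding those back, label number 241069 + 242 = 241311 at 30 labels/s is 8043 s + 21 f = 2 h 14 min 3 s frame 21, i.e. 02:14:03;21.

02:14:03;21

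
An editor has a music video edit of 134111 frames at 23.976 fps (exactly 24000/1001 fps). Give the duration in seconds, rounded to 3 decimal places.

5593.546 seconds

Running time = 134111 × 1001/24000 = 134245111/24000 s ≈ 5593.546 s.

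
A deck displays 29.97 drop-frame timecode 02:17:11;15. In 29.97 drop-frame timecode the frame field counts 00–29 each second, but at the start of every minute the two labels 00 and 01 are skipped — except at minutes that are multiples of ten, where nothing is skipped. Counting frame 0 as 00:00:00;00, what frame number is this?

246697

Complete 10-minute blocks: 13, each 17982 frames → 233766.
Remaining 7 whole minutes in the current block: 1800 + 6 × 1798 = 12588 frames.
Within the current minute: 11 × 30 + 15 − 2 = 343 (labels ;00/;01 skipped at this minute). Total = 233766 + 12588 + 343 = 246697.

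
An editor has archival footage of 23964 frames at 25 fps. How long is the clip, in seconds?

958.56 seconds

Running time = 23964 / (25) = 958.56 s.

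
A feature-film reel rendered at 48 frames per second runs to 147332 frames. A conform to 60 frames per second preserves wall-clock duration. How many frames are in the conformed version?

Target frames = source frames × (target rate / source rate) = 147332 × (60)/(48) = 147332 × 5/4 = 184165.

184165 frames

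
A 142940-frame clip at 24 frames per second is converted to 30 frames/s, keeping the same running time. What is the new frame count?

Target frames = source frames × (target rate / source rate) = 142940 × (30)/(24) = 142940 × 5/4 = 178675.

178675 frames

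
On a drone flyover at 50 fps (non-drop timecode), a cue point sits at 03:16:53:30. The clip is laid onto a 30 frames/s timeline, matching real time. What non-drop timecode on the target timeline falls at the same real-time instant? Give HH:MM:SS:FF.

03:16:53:18

Source frame index: (3×3600 + 16×60 + 53) × 50 + 30 = 590680.
Real time: 590680 / (50) = 59068/5 s.
Target frame: (59068/5) × (30) = 354408.
At 30 labels/s: frame 354408 → 03:16:53:18.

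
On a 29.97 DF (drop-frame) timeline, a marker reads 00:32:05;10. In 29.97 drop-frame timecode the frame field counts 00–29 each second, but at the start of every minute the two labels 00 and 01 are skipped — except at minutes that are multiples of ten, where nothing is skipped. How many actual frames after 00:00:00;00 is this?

Complete 10-minute blocks: 3, each 17982 frames → 53946.
Remaining 2 whole minutes in the current block: 1800 + 1 × 1798 = 3598 frames.
Within the current minute: 5 × 30 + 10 − 2 = 158 (labels ;00/;01 skipped at this minute). Total = 53946 + 3598 + 158 = 57702.

57702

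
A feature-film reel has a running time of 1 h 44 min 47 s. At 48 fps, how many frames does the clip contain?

301776 frames

1 h 44 min 47 s = 6287 s.
Frames = 6287 × 48 = 301776.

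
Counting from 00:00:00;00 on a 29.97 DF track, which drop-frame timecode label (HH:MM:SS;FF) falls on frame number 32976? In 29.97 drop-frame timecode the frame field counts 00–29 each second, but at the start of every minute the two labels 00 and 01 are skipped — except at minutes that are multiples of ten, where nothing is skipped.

Ten DF minutes hold 17982 frames, so frame 32976 lies in block 1 (frames 17982–35963) with 14994 frames into that block.
The block's first minute is 1800 frames and the rest 1798 each; 14994 frames reaches minute 8, so 1 × 18 + 8 × 2 = 34 labels have been skipped so far.
Adding those back, label number 32976 + 34 = 33010 at 30 labels/s is 1100 s + 10 f = 0 h 18 min 20 s frame 10, i.e. 00:18:20;10.

00:18:20;10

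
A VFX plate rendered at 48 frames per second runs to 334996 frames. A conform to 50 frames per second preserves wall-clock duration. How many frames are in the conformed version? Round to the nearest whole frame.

348954 frames

Frames at target rate = 334996 × (50) / (48) = 2093725/6 ≈ 348954.167.
Nearest whole frame: 348954.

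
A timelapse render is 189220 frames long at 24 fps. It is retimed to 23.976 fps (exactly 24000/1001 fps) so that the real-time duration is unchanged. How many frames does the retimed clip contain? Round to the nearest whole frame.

Frames at target rate = 189220 × (24000/1001) / (24) = 189220000/1001 ≈ 189030.969.
Nearest whole frame: 189031.

189031 frames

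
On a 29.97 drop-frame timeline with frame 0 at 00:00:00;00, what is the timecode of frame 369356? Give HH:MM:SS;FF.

Ten DF minutes hold 17982 frames, so frame 369356 lies in block 20 (frames 359640–377621) with 9716 frames into that block.
The block's first minute is 1800 frames and the rest 1798 each; 9716 frames reaches minute 5, so 20 × 18 + 5 × 2 = 370 labels have been skipped so far.
Adding those back, label number 369356 + 370 = 369726 at 30 labels/s is 12324 s + 6 f = 3 h 25 min 24 s frame 6, i.e. 03:25:24;06.

03:25:24;06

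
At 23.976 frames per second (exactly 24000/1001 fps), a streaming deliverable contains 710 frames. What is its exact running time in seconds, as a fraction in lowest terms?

71071/2400 seconds

Running time = 710 ÷ (24000/1001) = 710 × 1001/24000 = 71071/2400 s.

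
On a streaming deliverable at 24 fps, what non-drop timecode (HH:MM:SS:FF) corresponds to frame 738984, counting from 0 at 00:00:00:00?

08:33:11:00

738984 ÷ 24 = 30791 full seconds, remainder 0 frames.
30791 s = 8 h 33 min 11 s.
Timecode: 08:33:11:00.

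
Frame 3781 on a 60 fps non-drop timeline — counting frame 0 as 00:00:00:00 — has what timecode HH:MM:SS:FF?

3781 ÷ 60 = 63 full seconds, remainder 1 frame.
63 s = 0 h 1 min 3 s.
Timecode: 00:01:03:01.

00:01:03:01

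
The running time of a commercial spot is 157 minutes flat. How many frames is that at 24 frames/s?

157 min = 9420 s.
Frames = 9420 × 24 = 226080.

226080 frames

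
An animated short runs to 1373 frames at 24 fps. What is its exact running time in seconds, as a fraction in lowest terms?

Running time = 1373 ÷ (24) = 1373 × 1/24 = 1373/24 s.

1373/24 seconds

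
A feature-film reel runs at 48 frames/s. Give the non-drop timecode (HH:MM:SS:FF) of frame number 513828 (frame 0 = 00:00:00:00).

02:58:24:36

513828 ÷ 48 = 10704 full seconds, remainder 36 frames.
10704 s = 2 h 58 min 24 s.
Timecode: 02:58:24:36.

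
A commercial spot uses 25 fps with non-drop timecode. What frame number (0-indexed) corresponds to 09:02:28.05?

813705

Total seconds to the label: (9 × 3600 + 2 × 60 + 28) = 32548.
Frame index = 32548 × 25 + 5 = 813705.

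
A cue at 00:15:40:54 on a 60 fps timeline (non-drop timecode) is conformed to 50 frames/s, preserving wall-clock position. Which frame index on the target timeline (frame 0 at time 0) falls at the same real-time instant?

frame 47045

Source frame index: (0×3600 + 15×60 + 40) × 60 + 54 = 56454.
Real time: 56454 / (60) = 9409/10 s.
Target frame: (9409/10) × (50) = 47045.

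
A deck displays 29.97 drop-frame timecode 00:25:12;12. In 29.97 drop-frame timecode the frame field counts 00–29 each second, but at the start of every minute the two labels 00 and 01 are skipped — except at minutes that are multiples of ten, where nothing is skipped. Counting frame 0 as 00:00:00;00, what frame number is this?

As if non-drop at 30 labels/s: (0 × 3600 + 25 × 60 + 12) × 30 + 12 = 45372.
Minute boundaries passed: 25; those not divisible by 10: 25 − 2 = 23; dropped labels = 2 × 23 = 46.
Actual frame index = 45372 − 46 = 45326.

45326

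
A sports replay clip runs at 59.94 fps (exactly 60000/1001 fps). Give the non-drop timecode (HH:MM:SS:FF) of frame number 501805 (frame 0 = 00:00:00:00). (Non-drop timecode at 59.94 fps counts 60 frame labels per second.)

501805 ÷ 60 = 8363 full seconds, remainder 25 frames.
8363 s = 2 h 19 min 23 s.
Timecode: 02:19:23:25.

02:19:23:25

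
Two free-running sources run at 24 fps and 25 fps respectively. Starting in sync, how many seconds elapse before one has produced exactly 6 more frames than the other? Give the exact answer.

6 seconds

The gap grows by |25 − 24| = 1 frame per second.
Time for a 6-frame gap: 6 ÷ (1) = 6 s.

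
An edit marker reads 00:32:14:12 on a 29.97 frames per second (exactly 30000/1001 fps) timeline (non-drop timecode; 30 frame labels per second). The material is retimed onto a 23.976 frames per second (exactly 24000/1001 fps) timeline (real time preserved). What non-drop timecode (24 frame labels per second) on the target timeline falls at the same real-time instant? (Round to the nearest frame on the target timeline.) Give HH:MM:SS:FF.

Source frame index: (0×3600 + 32×60 + 14) × 30 + 12 = 58032.
Real time: 58032 / (30000/1001) = 1210209/625 s.
Target frame: (1210209/625) × (24000/1001) = 232128/5 ≈ 46425.600 → 46426.
At 24 labels/s: frame 46426 → 00:32:14:10.

00:32:14:10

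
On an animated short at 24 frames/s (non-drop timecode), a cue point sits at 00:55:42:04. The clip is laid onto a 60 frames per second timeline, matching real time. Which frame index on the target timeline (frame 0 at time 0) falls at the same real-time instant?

Source frame index: (0×3600 + 55×60 + 42) × 24 + 4 = 80212.
Real time: 80212 / (24) = 20053/6 s.
Target frame: (20053/6) × (60) = 200530.

frame 200530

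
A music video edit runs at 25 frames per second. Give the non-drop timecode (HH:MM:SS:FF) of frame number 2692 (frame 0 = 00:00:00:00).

2692 ÷ 25 = 107 full seconds, remainder 17 frames.
107 s = 0 h 1 min 47 s.
Timecode: 00:01:47:17.

00:01:47:17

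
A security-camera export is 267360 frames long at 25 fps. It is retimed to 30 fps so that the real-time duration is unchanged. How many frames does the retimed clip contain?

320832 frames

Target frames = source frames × (target rate / source rate) = 267360 × (30)/(25) = 267360 × 6/5 = 320832.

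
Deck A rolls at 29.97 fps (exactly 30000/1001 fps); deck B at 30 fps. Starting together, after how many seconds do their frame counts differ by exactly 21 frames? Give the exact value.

The gap grows by |30 − 30000/1001| = 30/1001 frames per second.
Time for a 21-frame gap: 21 ÷ (30/1001) = 700.7 s.

700.7 seconds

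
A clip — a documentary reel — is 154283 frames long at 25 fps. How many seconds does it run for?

Running time = 154283 / (25) = 6171.32 s.

6171.32 seconds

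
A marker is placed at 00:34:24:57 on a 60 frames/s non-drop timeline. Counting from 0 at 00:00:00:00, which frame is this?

Total seconds to the label: (0 × 3600 + 34 × 60 + 24) = 2064.
Frame index = 2064 × 60 + 57 = 123897.

frame 123897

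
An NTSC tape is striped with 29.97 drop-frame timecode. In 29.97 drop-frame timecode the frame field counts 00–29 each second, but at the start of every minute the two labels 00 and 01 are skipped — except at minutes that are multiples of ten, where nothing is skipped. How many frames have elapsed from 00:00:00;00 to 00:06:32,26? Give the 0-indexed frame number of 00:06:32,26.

11774

As if non-drop at 30 labels/s: (0 × 3600 + 6 × 60 + 32) × 30 + 26 = 11786.
Minute boundaries passed: 6; those not divisible by 10: 6 − 0 = 6; dropped labels = 2 × 6 = 12.
Actual frame index = 11786 − 12 = 11774.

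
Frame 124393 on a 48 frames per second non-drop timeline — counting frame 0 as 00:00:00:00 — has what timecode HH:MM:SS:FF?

00:43:11:25

124393 ÷ 48 = 2591 full seconds, remainder 25 frames.
2591 s = 0 h 43 min 11 s.
Timecode: 00:43:11:25.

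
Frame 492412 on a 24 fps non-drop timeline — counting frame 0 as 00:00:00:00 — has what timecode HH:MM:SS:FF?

05:41:57:04

492412 ÷ 24 = 20517 full seconds, remainder 4 frames.
20517 s = 5 h 41 min 57 s.
Timecode: 05:41:57:04.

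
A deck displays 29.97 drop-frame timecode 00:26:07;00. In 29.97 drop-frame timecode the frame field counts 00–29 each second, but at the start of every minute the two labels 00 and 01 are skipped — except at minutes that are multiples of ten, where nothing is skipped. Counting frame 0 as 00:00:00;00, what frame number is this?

46962

As if non-drop at 30 labels/s: (0 × 3600 + 26 × 60 + 7) × 30 + 0 = 47010.
Minute boundaries passed: 26; those not divisible by 10: 26 − 2 = 24; dropped labels = 2 × 24 = 48.
Actual frame index = 47010 − 48 = 46962.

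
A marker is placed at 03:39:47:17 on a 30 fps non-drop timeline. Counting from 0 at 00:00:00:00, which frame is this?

395627

Total seconds to the label: (3 × 3600 + 39 × 60 + 47) = 13187.
Frame index = 13187 × 30 + 17 = 395627.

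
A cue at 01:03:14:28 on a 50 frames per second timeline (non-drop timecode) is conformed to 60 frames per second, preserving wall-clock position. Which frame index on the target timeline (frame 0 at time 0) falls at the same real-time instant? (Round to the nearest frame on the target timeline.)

Source frame index: (1×3600 + 3×60 + 14) × 50 + 28 = 189728.
Real time: 189728 / (50) = 94864/25 s.
Target frame: (94864/25) × (60) = 1138368/5 ≈ 227673.600 → 227674.

frame 227674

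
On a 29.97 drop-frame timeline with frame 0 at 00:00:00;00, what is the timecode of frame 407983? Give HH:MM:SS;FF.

Ten DF minutes hold 17982 frames, so frame 407983 lies in block 22 (frames 395604–413585) with 12379 frames into that block.
The block's first minute is 1800 frames and the rest 1798 each; 12379 frames reaches minute 6, so 22 × 18 + 6 × 2 = 408 labels have been skipped so far.
Adding those back, label number 407983 + 408 = 408391 at 30 labels/s is 13613 s + 1 f = 3 h 46 min 53 s frame 1, i.e. 03:46:53;01.

03:46:53;01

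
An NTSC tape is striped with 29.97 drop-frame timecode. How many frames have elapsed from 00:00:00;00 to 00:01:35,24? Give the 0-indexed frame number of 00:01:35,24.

2872

Complete 10-minute blocks: 0, each 17982 frames → 0.
Remaining 1 whole minute in the current block: 1800 + 0 × 1798 = 1800 frames.
Within the current minute: 35 × 30 + 24 − 2 = 1072 (labels ;00/;01 skipped at this minute). Total = 0 + 1800 + 1072 = 2872.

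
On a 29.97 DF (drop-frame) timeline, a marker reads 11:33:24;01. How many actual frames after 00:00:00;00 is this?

1246873

Complete 10-minute blocks: 69, each 17982 frames → 1240758.
Remaining 3 whole minutes in the current block: 1800 + 2 × 1798 = 5396 frames.
Within the current minute: 24 × 30 + 1 − 2 = 719 (labels ;00/;01 skipped at this minute). Total = 1240758 + 5396 + 719 = 1246873.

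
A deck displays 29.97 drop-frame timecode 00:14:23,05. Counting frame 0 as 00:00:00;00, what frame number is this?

As if non-drop at 30 labels/s: (0 × 3600 + 14 × 60 + 23) × 30 + 5 = 25895.
Minute boundaries passed: 14; those not divisible by 10: 14 − 1 = 13; dropped labels = 2 × 13 = 26.
Actual frame index = 25895 − 26 = 25869.

25869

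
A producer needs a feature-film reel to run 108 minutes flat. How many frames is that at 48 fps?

311040 frames

108 min = 6480 s.
Frames = 6480 × 48 = 311040.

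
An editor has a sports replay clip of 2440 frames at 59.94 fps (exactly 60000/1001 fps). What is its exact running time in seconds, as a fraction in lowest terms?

Running time = 2440 ÷ (60000/1001) = 2440 × 1001/60000 = 61061/1500 s.

61061/1500 seconds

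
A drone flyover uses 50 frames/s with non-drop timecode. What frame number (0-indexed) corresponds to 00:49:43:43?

Total seconds to the label: (0 × 3600 + 49 × 60 + 43) = 2983.
Frame index = 2983 × 50 + 43 = 149193.

frame 149193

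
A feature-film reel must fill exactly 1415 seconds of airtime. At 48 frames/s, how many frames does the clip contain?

67920 frames

Frames = 1415 × 48 = 67920.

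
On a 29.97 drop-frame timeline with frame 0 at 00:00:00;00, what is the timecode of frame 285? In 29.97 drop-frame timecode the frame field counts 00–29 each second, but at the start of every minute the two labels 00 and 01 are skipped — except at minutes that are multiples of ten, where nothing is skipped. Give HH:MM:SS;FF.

Each 10-minute DF block holds 10 × 60 × 30 − 9 × 2 = 17982 frames. 285 ÷ 17982 → 0 full blocks, remainder 285.
Within the partial block the first minute is 1800 frames and each further minute 1798, so 0 further minute boundaries passed. Total skipped labels = 18 × 0 + 2 × 0 = 0.
Non-drop label index = 285 + 0 = 285; at 30 labels/s that is 00:00:09:15, i.e. DF 00:00:09;15.

00:00:09;15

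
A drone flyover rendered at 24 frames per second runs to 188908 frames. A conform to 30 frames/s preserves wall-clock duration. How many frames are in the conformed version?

Target frames = source frames × (target rate / source rate) = 188908 × (30)/(24) = 188908 × 5/4 = 236135.

236135 frames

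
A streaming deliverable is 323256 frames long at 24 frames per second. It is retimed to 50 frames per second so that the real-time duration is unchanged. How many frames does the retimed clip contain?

673450 frames

Target frames = source frames × (target rate / source rate) = 323256 × (50)/(24) = 323256 × 25/12 = 673450.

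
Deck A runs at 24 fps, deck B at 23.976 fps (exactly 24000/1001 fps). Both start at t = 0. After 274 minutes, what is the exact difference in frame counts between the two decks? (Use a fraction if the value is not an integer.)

274 min = 16440 s.
A emits 24 × 16440 = 394560 frames; B emits 24000/1001 × 16440 = 394560000/1001.
Difference = 394560/1001 frames (≈ 394.1658); B is behind A.

394560/1001 frames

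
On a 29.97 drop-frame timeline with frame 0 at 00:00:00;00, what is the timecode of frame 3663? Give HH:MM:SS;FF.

00:02:02;07

Ten DF minutes hold 17982 frames, so frame 3663 lies in block 0 (frames 0–17981) with 3663 frames into that block.
The block's first minute is 1800 frames and the rest 1798 each; 3663 frames reaches minute 2, so 0 × 18 + 2 × 2 = 4 labels have been skipped so far.
Adding those back, label number 3663 + 4 = 3667 at 30 labels/s is 122 s + 7 f = 0 h 2 min 2 s frame 7, i.e. 00:02:02;07.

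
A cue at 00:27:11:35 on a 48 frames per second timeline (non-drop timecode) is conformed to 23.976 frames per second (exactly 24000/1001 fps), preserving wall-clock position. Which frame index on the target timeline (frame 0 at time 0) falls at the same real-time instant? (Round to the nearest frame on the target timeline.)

frame 39122

Source frame index: (0×3600 + 27×60 + 11) × 48 + 35 = 78323.
Real time: 78323 / (48) = 78323/48 s.
Target frame: (78323/48) × (24000/1001) = 5594500/143 ≈ 39122.378 → 39122.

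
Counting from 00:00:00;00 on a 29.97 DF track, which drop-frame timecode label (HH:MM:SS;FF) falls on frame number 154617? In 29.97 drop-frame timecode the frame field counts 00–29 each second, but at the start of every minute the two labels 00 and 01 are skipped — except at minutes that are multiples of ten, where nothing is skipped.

Each 10-minute DF block holds 10 × 60 × 30 − 9 × 2 = 17982 frames. 154617 ÷ 17982 → 8 full blocks, remainder 10761.
Within the partial block the first minute is 1800 frames and each further minute 1798, so 5 further minute boundaries passed. Total skipped labels = 18 × 8 + 2 × 5 = 154.
Non-drop label index = 154617 + 154 = 154771; at 30 labels/s that is 01:25:59:01, i.e. DF 01:25:59;01.

01:25:59;01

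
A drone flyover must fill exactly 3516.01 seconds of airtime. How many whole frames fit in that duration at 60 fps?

Frames = 3516.01 × 60 = 1054803/5 ≈ 210960.6000.
Complete frames: 210960.

210960 frames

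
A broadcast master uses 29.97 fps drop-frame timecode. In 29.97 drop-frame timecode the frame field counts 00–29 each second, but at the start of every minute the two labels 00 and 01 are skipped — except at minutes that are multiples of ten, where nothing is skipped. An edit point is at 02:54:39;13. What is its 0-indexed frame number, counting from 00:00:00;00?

314069

As if non-drop at 30 labels/s: (2 × 3600 + 54 × 60 + 39) × 30 + 13 = 314383.
Minute boundaries passed: 174; those not divisible by 10: 174 − 17 = 157; dropped labels = 2 × 157 = 314.
Actual frame index = 314383 − 314 = 314069.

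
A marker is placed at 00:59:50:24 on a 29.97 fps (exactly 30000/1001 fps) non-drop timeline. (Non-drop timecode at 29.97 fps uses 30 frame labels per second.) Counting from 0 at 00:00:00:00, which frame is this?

Total seconds to the label: (0 × 3600 + 59 × 60 + 50) = 3590.
Frame index = 3590 × 30 + 24 = 107724.

frame 107724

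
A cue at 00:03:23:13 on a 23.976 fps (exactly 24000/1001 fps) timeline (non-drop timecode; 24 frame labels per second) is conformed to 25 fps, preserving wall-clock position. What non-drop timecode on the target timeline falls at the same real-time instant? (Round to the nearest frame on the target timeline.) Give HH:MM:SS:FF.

00:03:23:19

Source frame index: (0×3600 + 3×60 + 23) × 24 + 13 = 4885.
Real time: 4885 / (24000/1001) = 977977/4800 s.
Target frame: (977977/4800) × (25) = 977977/192 ≈ 5093.630 → 5094.
At 25 labels/s: frame 5094 → 00:03:23:19.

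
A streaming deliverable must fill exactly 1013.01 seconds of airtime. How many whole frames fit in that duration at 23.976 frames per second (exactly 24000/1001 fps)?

24287 frames

Frames = 1013.01 × 24000/1001 = 24312240/1001 ≈ 24287.9520.
Complete frames: 24287.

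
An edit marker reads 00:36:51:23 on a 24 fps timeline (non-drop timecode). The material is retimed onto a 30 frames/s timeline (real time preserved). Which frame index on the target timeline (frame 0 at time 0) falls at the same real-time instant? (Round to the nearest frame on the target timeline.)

frame 66359

Source frame index: (0×3600 + 36×60 + 51) × 24 + 23 = 53087.
Real time: 53087 / (24) = 53087/24 s.
Target frame: (53087/24) × (30) = 265435/4 ≈ 66358.750 → 66359.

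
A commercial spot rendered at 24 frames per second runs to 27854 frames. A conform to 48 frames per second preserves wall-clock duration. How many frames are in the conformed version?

55708 frames

Frames at target rate = 27854 × (48) / (24) = 55708.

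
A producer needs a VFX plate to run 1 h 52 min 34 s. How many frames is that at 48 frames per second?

324192 frames

1 h 52 min 34 s = 6754 s.
Frames = 6754 × 48 = 324192.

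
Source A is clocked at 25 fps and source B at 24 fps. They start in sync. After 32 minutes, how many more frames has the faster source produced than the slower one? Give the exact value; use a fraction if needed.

32 min = 1920 s.
A emits 25 × 1920 = 48000 frames; B emits 24 × 1920 = 46080.
Difference = 1920 frames; B is behind A.

1920 frames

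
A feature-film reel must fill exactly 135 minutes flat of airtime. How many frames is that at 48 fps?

135 min = 8100 s.
Frames = 8100 × 48 = 388800.

388800 frames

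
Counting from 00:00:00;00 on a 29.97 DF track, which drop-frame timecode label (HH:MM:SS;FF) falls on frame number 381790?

03:32:19;02

Each 10-minute DF block holds 10 × 60 × 30 − 9 × 2 = 17982 frames. 381790 ÷ 17982 → 21 full blocks, remainder 4168.
Within the partial block the first minute is 1800 frames and each further minute 1798, so 2 further minute boundaries passed. Total skipped labels = 18 × 21 + 2 × 2 = 382.
Non-drop label index = 381790 + 382 = 382172; at 30 labels/s that is 03:32:19:02, i.e. DF 03:32:19;02.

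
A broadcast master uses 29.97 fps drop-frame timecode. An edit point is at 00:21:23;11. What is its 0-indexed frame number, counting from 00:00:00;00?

Complete 10-minute blocks: 2, each 17982 frames → 35964.
Remaining 1 whole minute in the current block: 1800 + 0 × 1798 = 1800 frames.
Within the current minute: 23 × 30 + 11 − 2 = 699 (labels ;00/;01 skipped at this minute). Total = 35964 + 1800 + 699 = 38463.

38463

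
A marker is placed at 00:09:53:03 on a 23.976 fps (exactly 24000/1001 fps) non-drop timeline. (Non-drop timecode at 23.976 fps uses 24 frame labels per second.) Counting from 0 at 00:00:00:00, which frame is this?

frame 14235

Total seconds to the label: (0 × 3600 + 9 × 60 + 53) = 593.
Frame index = 593 × 24 + 3 = 14235.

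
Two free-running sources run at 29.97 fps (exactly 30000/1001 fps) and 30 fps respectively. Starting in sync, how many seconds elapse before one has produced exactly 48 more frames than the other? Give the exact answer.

The gap grows by |30 − 30000/1001| = 30/1001 frames per second.
Time for a 48-frame gap: 48 ÷ (30/1001) = 1601.6 s.

1601.6 seconds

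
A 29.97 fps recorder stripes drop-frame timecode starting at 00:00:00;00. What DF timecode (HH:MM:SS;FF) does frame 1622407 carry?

15:02:14;11

Ten DF minutes hold 17982 frames, so frame 1622407 lies in block 90 (frames 1618380–1636361) with 4027 frames into that block.
The block's first minute is 1800 frames and the rest 1798 each; 4027 frames reaches minute 2, so 90 × 18 + 2 × 2 = 1624 labels have been skipped so far.
Adding those back, label number 1622407 + 1624 = 1624031 at 30 labels/s is 54134 s + 11 f = 15 h 2 min 14 s frame 11, i.e. 15:02:14;11.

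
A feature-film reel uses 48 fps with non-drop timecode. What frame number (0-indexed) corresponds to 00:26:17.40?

75736

Total seconds to the label: (0 × 3600 + 26 × 60 + 17) = 1577.
Frame index = 1577 × 48 + 40 = 75736.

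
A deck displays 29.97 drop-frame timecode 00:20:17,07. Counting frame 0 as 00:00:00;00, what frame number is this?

36481

Complete 10-minute blocks: 2, each 17982 frames → 35964.
Remaining 0 whole minutes in the current block: 0 frames.
Within the current minute: 17 × 30 + 7 = 517. Total = 35964 + 0 + 517 = 36481.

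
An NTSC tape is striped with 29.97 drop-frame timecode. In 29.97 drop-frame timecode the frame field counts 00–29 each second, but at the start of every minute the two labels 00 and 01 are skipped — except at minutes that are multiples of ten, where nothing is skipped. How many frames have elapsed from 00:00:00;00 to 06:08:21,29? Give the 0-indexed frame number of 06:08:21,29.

As if non-drop at 30 labels/s: (6 × 3600 + 8 × 60 + 21) × 30 + 29 = 663059.
Minute boundaries passed: 368; those not divisible by 10: 368 − 36 = 332; dropped labels = 2 × 332 = 664.
Actual frame index = 663059 − 664 = 662395.

662395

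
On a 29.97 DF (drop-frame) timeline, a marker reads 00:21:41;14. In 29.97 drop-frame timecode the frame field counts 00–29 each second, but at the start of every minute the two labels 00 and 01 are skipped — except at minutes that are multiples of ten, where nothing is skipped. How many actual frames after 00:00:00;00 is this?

39006

Complete 10-minute blocks: 2, each 17982 frames → 35964.
Remaining 1 whole minute in the current block: 1800 + 0 × 1798 = 1800 frames.
Within the current minute: 41 × 30 + 14 − 2 = 1242 (labels ;00/;01 skipped at this minute). Total = 35964 + 1800 + 1242 = 39006.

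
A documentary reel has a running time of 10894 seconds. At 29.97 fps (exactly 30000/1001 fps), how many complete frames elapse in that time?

Frames = 10894 × 30000/1001 = 25140000/77 ≈ 326493.5065.
Complete frames: 326493.

326493 frames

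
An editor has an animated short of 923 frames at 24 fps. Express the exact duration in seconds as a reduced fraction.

923/24 seconds

Running time = 923 ÷ (24) = 923 × 1/24 = 923/24 s.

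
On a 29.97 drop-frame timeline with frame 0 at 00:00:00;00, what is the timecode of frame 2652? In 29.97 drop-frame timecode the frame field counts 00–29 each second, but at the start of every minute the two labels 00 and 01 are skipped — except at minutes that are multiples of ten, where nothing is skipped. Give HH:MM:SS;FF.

00:01:28;14

Each 10-minute DF block holds 10 × 60 × 30 − 9 × 2 = 17982 frames. 2652 ÷ 17982 → 0 full blocks, remainder 2652.
Within the partial block the first minute is 1800 frames and each further minute 1798, so 1 further minute boundary passed. Total skipped labels = 18 × 0 + 2 × 1 = 2.
Non-drop label index = 2652 + 2 = 2654; at 30 labels/s that is 00:01:28:14, i.e. DF 00:01:28;14.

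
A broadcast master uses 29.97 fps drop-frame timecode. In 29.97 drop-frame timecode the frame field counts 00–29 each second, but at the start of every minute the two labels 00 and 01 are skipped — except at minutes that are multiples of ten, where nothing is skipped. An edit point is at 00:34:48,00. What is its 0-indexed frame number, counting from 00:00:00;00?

Complete 10-minute blocks: 3, each 17982 frames → 53946.
Remaining 4 whole minutes in the current block: 1800 + 3 × 1798 = 7194 frames.
Within the current minute: 48 × 30 + 0 − 2 = 1438 (labels ;00/;01 skipped at this minute). Total = 53946 + 7194 + 1438 = 62578.

62578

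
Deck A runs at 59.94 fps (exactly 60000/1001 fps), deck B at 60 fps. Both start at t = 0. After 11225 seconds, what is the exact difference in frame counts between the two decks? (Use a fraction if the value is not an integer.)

A emits 60000/1001 × 11225 = 673500000/1001 frames; B emits 60 × 11225 = 673500.
Difference = 673500/1001 frames (≈ 672.8272); B is ahead of A.

673500/1001 frames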